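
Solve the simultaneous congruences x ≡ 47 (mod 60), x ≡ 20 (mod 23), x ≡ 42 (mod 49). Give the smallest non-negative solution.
x ≡ 44387 (mod 67620); the representative in [0, 67620) is 44387

The moduli 60, 23, 49 are pairwise coprime, so by the CRT there is a unique solution mod 60·23·49 = 67620.
Solve by successive substitution. Start with x ≡ 47 (mod 60).
  Combine with x ≡ 20 (mod 23): write x = 47 + 60·t and require 47 + 60·t ≡ 20 (mod 23), i.e. 60·t ≡ 20 − 47 ≡ 19 (mod 23). Since 60^(−1) ≡ 5 (mod 23) (60 ≡ 14 (mod 23)), t ≡ 5·19 ≡ 3 (mod 23). So x ≡ 47 + 60·3 = 227 (mod 1380).
  Combine with x ≡ 42 (mod 49): write x = 227 + 1380·t and require 227 + 1380·t ≡ 42 (mod 49), i.e. 1380·t ≡ 42 − 227 ≡ 11 (mod 49). Since 1380^(−1) ≡ 43 (mod 49) (1380 ≡ 8 (mod 49)), t ≡ 43·11 ≡ 32 (mod 49). So x ≡ 227 + 1380·32 = 44387 (mod 67620).
Unique solution in [0, 67620): x = 44387.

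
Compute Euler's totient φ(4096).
φ is multiplicative, with φ(p^e) = p^e − p^(e−1). Factorise 4096 = 2^12. Then
  φ(4096) = (2^12 − 2^11) = 2048 = 2048.

Final answer: φ(4096) = 2048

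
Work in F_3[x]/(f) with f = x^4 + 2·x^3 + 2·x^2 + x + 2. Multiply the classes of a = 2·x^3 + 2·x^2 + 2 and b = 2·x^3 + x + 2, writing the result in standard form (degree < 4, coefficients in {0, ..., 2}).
Multiply as integer polynomials: a · b = 4·x^6 + 4·x^5 + 2·x^4 + 10·x^3 + 4·x^2 + 2·x + 4. Reducing coefficients mod 3: a · b ≡ x^6 + x^5 + 2·x^4 + x^3 + x^2 + 2·x + 1. Now divide by f(x) = x^4 + 2·x^3 + 2·x^2 + x + 2 in F_3[x], eliminating the leading term at each step:
  leading term x^6: subtract (x^2)·f(x) = x^6 + 2·x^5 + 2·x^4 + x^3 + 2·x^2, leaving 2·x^5 + 2·x^2 + 2·x + 1 (coefficients mod 3)
  leading term 2·x^5: subtract (2·x)·f(x) = 2·x^5 + x^4 + x^3 + 2·x^2 + x, leaving 2·x^4 + 2·x^3 + x + 1 (coefficients mod 3)
  leading term 2·x^4: subtract (2)·f(x) = 2·x^4 + x^3 + x^2 + 2·x + 1, leaving x^3 + 2·x^2 + 2·x (coefficients mod 3)
The degree is now < 4, so this is the remainder. Hence a · b ≡ x^3 + 2·x^2 + 2·x in F_3[x]/(f).

Final answer: a · b ≡ x^3 + 2·x^2 + 2·x (mod f(x))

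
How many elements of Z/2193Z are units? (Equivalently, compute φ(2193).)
Z/2193Z has φ(2193) = 1344 units

An element a ∈ Z/2193Z is a unit iff gcd(a, 2193) = 1, so the number of units is φ(2193). φ is multiplicative, with φ(p^e) = p^e − p^(e−1). Factorise 2193 = 3 · 17 · 43. Then
  φ(2193) = (3 − 1) · (17 − 1) · (43 − 1) = 2 · 16 · 42 = 1344.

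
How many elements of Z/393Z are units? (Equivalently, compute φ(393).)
Z/393Z has φ(393) = 260 units

An element a ∈ Z/393Z is a unit iff gcd(a, 393) = 1, so the number of units is φ(393). φ is multiplicative, with φ(p^e) = p^e − p^(e−1). Factorise 393 = 3 · 131. Then
  φ(393) = (3 − 1) · (131 − 1) = 2 · 130 = 260.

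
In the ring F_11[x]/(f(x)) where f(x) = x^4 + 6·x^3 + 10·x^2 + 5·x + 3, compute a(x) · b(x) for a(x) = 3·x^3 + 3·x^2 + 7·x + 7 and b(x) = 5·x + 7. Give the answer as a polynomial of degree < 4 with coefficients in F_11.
Multiply as integer polynomials: a · b = 15·x^4 + 36·x^3 + 56·x^2 + 84·x + 49. Reducing coefficients mod 11: a · b ≡ 4·x^4 + 3·x^3 + x^2 + 7·x + 5. Now divide by f(x) = x^4 + 6·x^3 + 10·x^2 + 5·x + 3 in F_11[x], eliminating the leading term at each step:
  leading term 4·x^4: subtract (4)·f(x) = 4·x^4 + 2·x^3 + 7·x^2 + 9·x + 1, leaving x^3 + 5·x^2 + 9·x + 4 (coefficients mod 11)
The degree is now < 4, so this is the remainder. Hence a · b ≡ x^3 + 5·x^2 + 9·x + 4 in F_11[x]/(f).

Final answer: a · b ≡ x^3 + 5·x^2 + 9·x + 4 (mod f(x))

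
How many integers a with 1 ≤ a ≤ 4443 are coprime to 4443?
2960

The number of a ∈ {1, ..., 4443} with gcd(a, 4443) = 1 is by definition Euler's totient φ(4443). φ is multiplicative, with φ(p^e) = p^e − p^(e−1). Factorise 4443 = 3 · 1481. Then
  φ(4443) = (3 − 1) · (1481 − 1) = 2 · 1480 = 2960.
So there are 2960 such integers.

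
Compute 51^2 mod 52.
1

Use repeated squaring. Binary(2) = 10. Walk through the bits of the exponent 2 left-to-right: at each bit after the leading one, square the running value, then multiply by 51 if the bit is 1 (always reducing mod 52):
  bit 1 = 1 (leading): start with 51.
  bit 2 = 0: square 51^2 = 2601 ≡ 1 (mod 52).
Final value: 51^2 ≡ 1 (mod 52).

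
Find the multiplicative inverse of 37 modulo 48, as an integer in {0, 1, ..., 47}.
Apply the extended Euclidean algorithm to (48, 37), tracking rows (r, s, t) with s·48 + t·37 = r. Each division r_prev = q·r_cur + r_new produces the new row as (previous row) − q·(current row):
  row A: (48, 1, 0)   [1·48 + 0·37 = 48]
  row B: (37, 0, 1)   [0·48 + 1·37 = 37]
  48 = 1·37 + 11   → row C = row A − 1·row B = (11, 1, −1)   [check: 1·48 − 1·37 = 11]
  37 = 3·11 + 4   → row D = row B − 3·row C = (4, −3, 4)   [check: −3·48 + 4·37 = 4]
  11 = 2·4 + 3   → row E = row C − 2·row D = (3, 7, −9)   [check: 7·48 − 9·37 = 3]
  4 = 1·3 + 1   → row F = row D − 1·row E = (1, −10, 13)   [check: −10·48 + 13·37 = 1]
  3 = 3·1 + 0   → remainder 0, stop. gcd = 1 (last nonzero row F).
The gcd is 1, so 37 is invertible mod 48. The last nonzero row gives −10·48 + 13·37 = 1, so t = 13. So 37^(−1) ≡ 13 (mod 48). Verify: 37 · 13 = 481 ≡ 1 (mod 48). ✓

Final answer: 37^(−1) ≡ 13 (mod 48)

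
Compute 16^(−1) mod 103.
Apply the extended Euclidean algorithm to (103, 16), tracking rows (r, s, t) with s·103 + t·16 = r. Each division r_prev = q·r_cur + r_new produces the new row as (previous row) − q·(current row):
  row A: (103, 1, 0)   [1·103 + 0·16 = 103]
  row B: (16, 0, 1)   [0·103 + 1·16 = 16]
  103 = 6·16 + 7   → row C = row A − 6·row B = (7, 1, −6)   [check: 1·103 − 6·16 = 7]
  16 = 2·7 + 2   → row D = row B − 2·row C = (2, −2, 13)   [check: −2·103 + 13·16 = 2]
  7 = 3·2 + 1   → row E = row C − 3·row D = (1, 7, −45)   [check: 7·103 − 45·16 = 1]
  2 = 2·1 + 0   → remainder 0, stop. gcd = 1 (last nonzero row E).
The gcd is 1, so 16 is invertible mod 103. The last nonzero row gives 7·103 − 45·16 = 1, so t = −45. So 16^(−1) ≡ −45 ≡ 58 (mod 103). Verify: 16 · 58 = 928 ≡ 1 (mod 103). ✓

Final answer: 16^(−1) ≡ 58 (mod 103)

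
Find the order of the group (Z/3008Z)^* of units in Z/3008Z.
(Z/3008Z)^* consists of the classes a with gcd(a, 3008) = 1, so its order is φ(3008). φ is multiplicative, with φ(p^e) = p^e − p^(e−1). Factorise 3008 = 2^6 · 47. Then
  φ(3008) = (2^6 − 2^5) · (47 − 1) = 32 · 46 = 1472.
Thus |(Z/3008Z)^*| = 1472.

Final answer: |(Z/3008Z)^*| = 1472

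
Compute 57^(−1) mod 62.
Apply the extended Euclidean algorithm to (62, 57), tracking rows (r, s, t) with s·62 + t·57 = r. Each division r_prev = q·r_cur + r_new produces the new row as (previous row) − q·(current row):
  row A: (62, 1, 0)   [1·62 + 0·57 = 62]
  row B: (57, 0, 1)   [0·62 + 1·57 = 57]
  62 = 1·57 + 5   → row C = row A − 1·row B = (5, 1, −1)   [check: 1·62 − 1·57 = 5]
  57 = 11·5 + 2   → row D = row B − 11·row C = (2, −11, 12)   [check: −11·62 + 12·57 = 2]
  5 = 2·2 + 1   → row E = row C − 2·row D = (1, 23, −25)   [check: 23·62 − 25·57 = 1]
  2 = 2·1 + 0   → remainder 0, stop. gcd = 1 (last nonzero row E).
The gcd is 1, so 57 is invertible mod 62. The last nonzero row gives 23·62 − 25·57 = 1, so t = −25. So 57^(−1) ≡ −25 ≡ 37 (mod 62). Verify: 57 · 37 = 2109 ≡ 1 (mod 62). ✓

Final answer: 57^(−1) ≡ 37 (mod 62)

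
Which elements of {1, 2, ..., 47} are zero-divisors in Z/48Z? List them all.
nonzero zero-divisors of Z/48Z = {2, 3, 4, 6, 8, 9, 10, 12, 14, 15, 16, 18, 20, 21, 22, 24, 26, 27, 28, 30, 32, 33, 34, 36, 38, 39, 40, 42, 44, 45, 46}

An element a ∈ Z/48Z (with a ≠ 0) is a zero-divisor iff gcd(a, 48) > 1 (because a is a unit precisely when gcd(a, n) = 1, and in Z/nZ every nonzero, non-unit element is a zero-divisor). Scan a = 1, ..., 47 and keep those with gcd(a, 48) > 1:
  gcd(2, 48) = 2, gcd(3, 48) = 3, gcd(4, 48) = 4, gcd(6, 48) = 6, gcd(8, 48) = 8, gcd(9, 48) = 3, gcd(10, 48) = 2, gcd(12, 48) = 12, gcd(14, 48) = 2, gcd(15, 48) = 3, gcd(16, 48) = 16, gcd(18, 48) = 6, gcd(20, 48) = 4, gcd(21, 48) = 3, gcd(22, 48) = 2, gcd(24, 48) = 24, gcd(26, 48) = 2, gcd(27, 48) = 3, gcd(28, 48) = 4, gcd(30, 48) = 6, gcd(32, 48) = 16, gcd(33, 48) = 3, gcd(34, 48) = 2, gcd(36, 48) = 12, gcd(38, 48) = 2, gcd(39, 48) = 3, gcd(40, 48) = 8, gcd(42, 48) = 6, gcd(44, 48) = 4, gcd(45, 48) = 3, gcd(46, 48) = 2.
All other a ∈ {1, ..., 47} have gcd(a, 48) = 1 and are units. So the nonzero zero-divisors are exactly the 31 values of a appearing in this scan.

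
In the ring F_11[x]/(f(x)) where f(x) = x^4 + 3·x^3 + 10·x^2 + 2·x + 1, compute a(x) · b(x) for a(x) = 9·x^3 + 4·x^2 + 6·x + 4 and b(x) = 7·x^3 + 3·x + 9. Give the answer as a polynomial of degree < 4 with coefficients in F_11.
a · b ≡ 2·x^3 + 4·x^2 + 9·x + 4 (mod f(x))

Multiply as integer polynomials: a · b = 63·x^6 + 28·x^5 + 69·x^4 + 121·x^3 + 54·x^2 + 66·x + 36. Reducing coefficients mod 11: a · b ≡ 8·x^6 + 6·x^5 + 3·x^4 + 10·x^2 + 3. Now divide by f(x) = x^4 + 3·x^3 + 10·x^2 + 2·x + 1 in F_11[x], eliminating the leading term at each step:
  leading term 8·x^6: subtract (8·x^2)·f(x) = 8·x^6 + 2·x^5 + 3·x^4 + 5·x^3 + 8·x^2, leaving 4·x^5 + 6·x^3 + 2·x^2 + 3 (coefficients mod 11)
  leading term 4·x^5: subtract (4·x)·f(x) = 4·x^5 + x^4 + 7·x^3 + 8·x^2 + 4·x, leaving 10·x^4 + 10·x^3 + 5·x^2 + 7·x + 3 (coefficients mod 11)
  leading term 10·x^4: subtract (10)·f(x) = 10·x^4 + 8·x^3 + x^2 + 9·x + 10, leaving 2·x^3 + 4·x^2 + 9·x + 4 (coefficients mod 11)
The degree is now < 4, so this is the remainder. Hence a · b ≡ 2·x^3 + 4·x^2 + 9·x + 4 in F_11[x]/(f).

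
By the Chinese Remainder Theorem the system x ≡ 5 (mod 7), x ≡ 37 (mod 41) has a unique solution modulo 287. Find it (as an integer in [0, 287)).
x ≡ 201 (mod 287); the representative in [0, 287) is 201

The moduli 7, 41 are pairwise coprime, so by the CRT there is a unique solution mod 7·41 = 287.
Solve by successive substitution. Start with x ≡ 5 (mod 7).
  Combine with x ≡ 37 (mod 41): write x = 5 + 7·t and require 5 + 7·t ≡ 37 (mod 41), i.e. 7·t ≡ 37 − 5 ≡ 32 (mod 41). Since 7^(−1) ≡ 6 (mod 41), t ≡ 6·32 ≡ 28 (mod 41). So x ≡ 5 + 7·28 = 201 (mod 287).
Unique solution in [0, 287): x = 201.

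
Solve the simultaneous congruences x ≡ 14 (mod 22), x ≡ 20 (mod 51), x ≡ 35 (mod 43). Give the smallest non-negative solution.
x ≡ 938 (mod 48246); the representative in [0, 48246) is 938

The moduli 22, 51, 43 are pairwise coprime, so by the CRT there is a unique solution mod 22·51·43 = 48246.
Solve by successive substitution. Start with x ≡ 14 (mod 22).
  Combine with x ≡ 20 (mod 51): write x = 14 + 22·t and require 14 + 22·t ≡ 20 (mod 51), i.e. 22·t ≡ 20 − 14 ≡ 6 (mod 51). Since 22^(−1) ≡ 7 (mod 51), t ≡ 7·6 ≡ 42 (mod 51). So x ≡ 14 + 22·42 = 938 (mod 1122).
  Combine with x ≡ 35 (mod 43): write x = 938 + 1122·t and require 938 + 1122·t ≡ 35 (mod 43), i.e. 1122·t ≡ 35 − 938 ≡ 0 (mod 43). Since 1122^(−1) ≡ 11 (mod 43) (1122 ≡ 4 (mod 43)), t ≡ 11·0 ≡ 0 (mod 43). So x ≡ 938 + 1122·0 = 938 (mod 48246).
Unique solution in [0, 48246): x = 938.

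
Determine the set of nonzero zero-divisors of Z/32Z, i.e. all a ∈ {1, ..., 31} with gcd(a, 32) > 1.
nonzero zero-divisors of Z/32Z = {2, 4, 6, 8, 10, 12, 14, 16, 18, 20, 22, 24, 26, 28, 30}

An element a ∈ Z/32Z (with a ≠ 0) is a zero-divisor iff gcd(a, 32) > 1 (because a is a unit precisely when gcd(a, n) = 1, and in Z/nZ every nonzero, non-unit element is a zero-divisor). Scan a = 1, ..., 31 and keep those with gcd(a, 32) > 1:
  gcd(2, 32) = 2, gcd(4, 32) = 4, gcd(6, 32) = 2, gcd(8, 32) = 8, gcd(10, 32) = 2, gcd(12, 32) = 4, gcd(14, 32) = 2, gcd(16, 32) = 16, gcd(18, 32) = 2, gcd(20, 32) = 4, gcd(22, 32) = 2, gcd(24, 32) = 8, gcd(26, 32) = 2, gcd(28, 32) = 4, gcd(30, 32) = 2.
All other a ∈ {1, ..., 31} have gcd(a, 32) = 1 and are units. So the nonzero zero-divisors are exactly the 15 values of a appearing in this scan.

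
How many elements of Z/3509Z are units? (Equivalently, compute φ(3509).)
An element a ∈ Z/3509Z is a unit iff gcd(a, 3509) = 1, so the number of units is φ(3509). φ is multiplicative, with φ(p^e) = p^e − p^(e−1). Factorise 3509 = 11^2 · 29. Then
  φ(3509) = (11^2 − 11^1) · (29 − 1) = 110 · 28 = 3080.

Final answer: Z/3509Z has φ(3509) = 3080 units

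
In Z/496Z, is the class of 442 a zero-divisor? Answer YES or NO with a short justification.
gcd(442, 496) = 2 > 1, so 442 is not a unit in Z/496Z. In Z/nZ every nonzero non-unit is a zero-divisor: explicitly, take b = 496/gcd = 248 ≠ 0 (mod 496); then 442·248 = 109616 = 221·496, i.e. 442·248 ≡ 0 (mod 496). So 442 is a zero-divisor.

Final answer: YES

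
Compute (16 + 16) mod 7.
4

Reduce the summands first: 16 ≡ 2, 16 ≡ 2 (mod 7), so 16 + 16 ≡ 2 + 2 (mod 7). 2 + 2 = 4; 4 = 0·7 + 4, so (16 + 16) mod 7 = 4.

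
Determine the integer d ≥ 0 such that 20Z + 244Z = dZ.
(20, 244) = (4); d = 4

In the PID Z, (a, b) is generated by gcd(a, b). Compute gcd(244, 20) with the extended Euclidean algorithm, tracking rows (r, s, t) with s·244 + t·20 = r:
  row A: (244, 1, 0)   [1·244 + 0·20 = 244]
  row B: (20, 0, 1)   [0·244 + 1·20 = 20]
  244 = 12·20 + 4   → row C = row A − 12·row B = (4, 1, −12)   [check: 1·244 − 12·20 = 4]
  20 = 5·4 + 0   → remainder 0, stop. gcd = 4 (last nonzero row C).
So gcd(20, 244) = 4, with Bézout identity 1·244 − 12·20 = 4. Containment (⊇): the Bézout identity exhibits 4 as an element of (20, 244), giving (4) ⊆ (20, 244). Containment (⊆): since 4 | 20 and 4 | 244 (20 = 4·5, 244 = 4·61), every Z-linear combination of 20 and 244 is divisible by 4, so (20, 244) ⊆ (4). Therefore (20, 244) = (4), d = 4.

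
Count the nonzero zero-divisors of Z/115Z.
Z/115Z has 26 nonzero zero-divisors

In Z/115Z each nonzero element is either a unit (gcd with 115 is 1) or a zero-divisor (gcd > 1). The number of units is φ(115): factorise 115 = 5 · 23, so φ(115) = (5 − 1) · (23 − 1) = 4 · 22 = 88. The nonzero elements number 115 − 1 = 114. Hence the nonzero zero-divisors number 114 − 88 = 26.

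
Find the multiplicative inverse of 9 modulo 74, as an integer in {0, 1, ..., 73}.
9^(−1) ≡ 33 (mod 74)

Apply the extended Euclidean algorithm to (74, 9), tracking rows (r, s, t) with s·74 + t·9 = r. Each division r_prev = q·r_cur + r_new produces the new row as (previous row) − q·(current row):
  row A: (74, 1, 0)   [1·74 + 0·9 = 74]
  row B: (9, 0, 1)   [0·74 + 1·9 = 9]
  74 = 8·9 + 2   → row C = row A − 8·row B = (2, 1, −8)   [check: 1·74 − 8·9 = 2]
  9 = 4·2 + 1   → row D = row B − 4·row C = (1, −4, 33)   [check: −4·74 + 33·9 = 1]
  2 = 2·1 + 0   → remainder 0, stop. gcd = 1 (last nonzero row D).
The gcd is 1, so 9 is invertible mod 74. The last nonzero row gives −4·74 + 33·9 = 1, so t = 33. So 9^(−1) ≡ 33 (mod 74). Verify: 9 · 33 = 297 ≡ 1 (mod 74). ✓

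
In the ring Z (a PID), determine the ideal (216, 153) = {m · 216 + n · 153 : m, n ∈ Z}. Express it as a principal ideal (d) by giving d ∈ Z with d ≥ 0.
(216, 153) = (9); d = 9

In the PID Z, (a, b) is generated by gcd(a, b). Compute gcd(216, 153) with the extended Euclidean algorithm, tracking rows (r, s, t) with s·216 + t·153 = r:
  row A: (216, 1, 0)   [1·216 + 0·153 = 216]
  row B: (153, 0, 1)   [0·216 + 1·153 = 153]
  216 = 1·153 + 63   → row C = row A − 1·row B = (63, 1, −1)   [check: 1·216 − 1·153 = 63]
  153 = 2·63 + 27   → row D = row B − 2·row C = (27, −2, 3)   [check: −2·216 + 3·153 = 27]
  63 = 2·27 + 9   → row E = row C − 2·row D = (9, 5, −7)   [check: 5·216 − 7·153 = 9]
  27 = 3·9 + 0   → remainder 0, stop. gcd = 9 (last nonzero row E).
So gcd(216, 153) = 9, with Bézout identity 5·216 − 7·153 = 9. Containment (⊇): the Bézout identity exhibits 9 as an element of (216, 153), giving (9) ⊆ (216, 153). Containment (⊆): since 9 | 216 and 9 | 153 (216 = 9·24, 153 = 9·17), every Z-linear combination of 216 and 153 is divisible by 9, so (216, 153) ⊆ (9). Therefore (216, 153) = (9), d = 9.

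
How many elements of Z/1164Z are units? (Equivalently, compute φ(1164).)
Z/1164Z has φ(1164) = 384 units

An element a ∈ Z/1164Z is a unit iff gcd(a, 1164) = 1, so the number of units is φ(1164). φ is multiplicative, with φ(p^e) = p^e − p^(e−1). Factorise 1164 = 2^2 · 3 · 97. Then
  φ(1164) = (2^2 − 2^1) · (3 − 1) · (97 − 1) = 2 · 2 · 96 = 384.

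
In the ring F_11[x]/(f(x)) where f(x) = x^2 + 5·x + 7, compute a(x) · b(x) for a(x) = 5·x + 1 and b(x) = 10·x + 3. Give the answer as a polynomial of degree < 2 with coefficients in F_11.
a · b ≡ 6·x + 5 (mod f(x))

Multiply as integer polynomials: a · b = 50·x^2 + 25·x + 3. Reducing coefficients mod 11: a · b ≡ 6·x^2 + 3·x + 3. Now divide by f(x) = x^2 + 5·x + 7 in F_11[x], eliminating the leading term at each step:
  leading term 6·x^2: subtract (6)·f(x) = 6·x^2 + 8·x + 9, leaving 6·x + 5 (coefficients mod 11)
The degree is now < 2, so this is the remainder. Hence a · b ≡ 6·x + 5 in F_11[x]/(f).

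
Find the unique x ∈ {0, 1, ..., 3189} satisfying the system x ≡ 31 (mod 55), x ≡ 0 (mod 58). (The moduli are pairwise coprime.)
x ≡ 2726 (mod 3190); the representative in [0, 3190) is 2726

The moduli 55, 58 are pairwise coprime, so by the CRT there is a unique solution mod 55·58 = 3190.
Solve by successive substitution. Start with x ≡ 31 (mod 55).
  Combine with x ≡ 0 (mod 58): write x = 31 + 55·t and require 31 + 55·t ≡ 0 (mod 58), i.e. 55·t ≡ 0 − 31 ≡ 27 (mod 58). Since 55^(−1) ≡ 19 (mod 58), t ≡ 19·27 ≡ 49 (mod 58). So x ≡ 31 + 55·49 = 2726 (mod 3190).
Unique solution in [0, 3190): x = 2726.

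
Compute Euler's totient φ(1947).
φ is multiplicative, with φ(p^e) = p^e − p^(e−1). Factorise 1947 = 3 · 11 · 59. Then
  φ(1947) = (3 − 1) · (11 − 1) · (59 − 1) = 2 · 10 · 58 = 1160.

Final answer: φ(1947) = 1160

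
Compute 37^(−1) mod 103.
37^(−1) ≡ 39 (mod 103)

Apply the extended Euclidean algorithm to (103, 37), tracking rows (r, s, t) with s·103 + t·37 = r. Each division r_prev = q·r_cur + r_new produces the new row as (previous row) − q·(current row):
  row A: (103, 1, 0)   [1·103 + 0·37 = 103]
  row B: (37, 0, 1)   [0·103 + 1·37 = 37]
  103 = 2·37 + 29   → row C = row A − 2·row B = (29, 1, −2)   [check: 1·103 − 2·37 = 29]
  37 = 1·29 + 8   → row D = row B − 1·row C = (8, −1, 3)   [check: −1·103 + 3·37 = 8]
  29 = 3·8 + 5   → row E = row C − 3·row D = (5, 4, −11)   [check: 4·103 − 11·37 = 5]
  8 = 1·5 + 3   → row F = row D − 1·row E = (3, −5, 14)   [check: −5·103 + 14·37 = 3]
  5 = 1·3 + 2   → row G = row E − 1·row F = (2, 9, −25)   [check: 9·103 − 25·37 = 2]
  3 = 1·2 + 1   → row H = row F − 1·row G = (1, −14, 39)   [check: −14·103 + 39·37 = 1]
  2 = 2·1 + 0   → remainder 0, stop. gcd = 1 (last nonzero row H).
The gcd is 1, so 37 is invertible mod 103. The last nonzero row gives −14·103 + 39·37 = 1, so t = 39. So 37^(−1) ≡ 39 (mod 103). Verify: 37 · 39 = 1443 ≡ 1 (mod 103). ✓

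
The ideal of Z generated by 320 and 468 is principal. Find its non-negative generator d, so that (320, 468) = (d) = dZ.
In the PID Z, (a, b) is generated by gcd(a, b). Compute gcd(468, 320) with the extended Euclidean algorithm, tracking rows (r, s, t) with s·468 + t·320 = r:
  row A: (468, 1, 0)   [1·468 + 0·320 = 468]
  row B: (320, 0, 1)   [0·468 + 1·320 = 320]
  468 = 1·320 + 148   → row C = row A − 1·row B = (148, 1, −1)   [check: 1·468 − 1·320 = 148]
  320 = 2·148 + 24   → row D = row B − 2·row C = (24, −2, 3)   [check: −2·468 + 3·320 = 24]
  148 = 6·24 + 4   → row E = row C − 6·row D = (4, 13, −19)   [check: 13·468 − 19·320 = 4]
  24 = 6·4 + 0   → remainder 0, stop. gcd = 4 (last nonzero row E).
So gcd(320, 468) = 4, with Bézout identity 13·468 − 19·320 = 4. Containment (⊇): the Bézout identity exhibits 4 as an element of (320, 468), giving (4) ⊆ (320, 468). Containment (⊆): since 4 | 320 and 4 | 468 (320 = 4·80, 468 = 4·117), every Z-linear combination of 320 and 468 is divisible by 4, so (320, 468) ⊆ (4). Therefore (320, 468) = (4), d = 4.

Final answer: (320, 468) = (4); d = 4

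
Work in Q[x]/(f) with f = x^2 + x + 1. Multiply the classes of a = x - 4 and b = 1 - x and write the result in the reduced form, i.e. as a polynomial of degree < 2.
First multiply in Q[x] without reducing: a · b = -x^2 + 5·x - 4. Now divide by f(x) = x^2 + x + 1, eliminating the leading term at each step:
  leading term -x^2: subtract (-1)·f(x) = -x^2 - x - 1, leaving 6·x - 3
The degree is now < 2, so this is the remainder. Hence a · b ≡ 6·x - 3 in Q[x]/(f).

Final answer: a · b ≡ 6·x - 3 (mod f(x))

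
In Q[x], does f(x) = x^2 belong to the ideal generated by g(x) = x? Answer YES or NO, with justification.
YES

In Q[x] the ideal (g) consists of all multiples of g, so f ∈ (g) iff g | f, i.e. iff the remainder of f on division by g is 0. Divide f by g (g is monic, so eliminate the leading term of the running remainder at each step):
  leading term x^2: subtract (x)·g(x) = x^2, leaving 0
The remainder is 0, so f(x) = g(x) · h(x) with h(x) = x. Hence g | f, i.e. f ∈ (g).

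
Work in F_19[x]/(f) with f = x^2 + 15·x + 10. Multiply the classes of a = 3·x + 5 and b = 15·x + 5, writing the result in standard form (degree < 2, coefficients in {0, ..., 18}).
Multiply as integer polynomials: a · b = 45·x^2 + 90·x + 25. Reducing coefficients mod 19: a · b ≡ 7·x^2 + 14·x + 6. Now divide by f(x) = x^2 + 15·x + 10 in F_19[x], eliminating the leading term at each step:
  leading term 7·x^2: subtract (7)·f(x) = 7·x^2 + 10·x + 13, leaving 4·x + 12 (coefficients mod 19)
The degree is now < 2, so this is the remainder. Hence a · b ≡ 4·x + 12 in F_19[x]/(f).

Final answer: a · b ≡ 4·x + 12 (mod f(x))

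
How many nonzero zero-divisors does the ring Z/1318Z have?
Z/1318Z has 659 nonzero zero-divisors

In Z/1318Z each nonzero element is either a unit (gcd with 1318 is 1) or a zero-divisor (gcd > 1). The number of units is φ(1318): factorise 1318 = 2 · 659, so φ(1318) = (2 − 1) · (659 − 1) = 1 · 658 = 658. The nonzero elements number 1318 − 1 = 1317. Hence the nonzero zero-divisors number 1317 − 658 = 659.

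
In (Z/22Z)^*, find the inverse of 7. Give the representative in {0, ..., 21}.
Apply the extended Euclidean algorithm to (22, 7), tracking rows (r, s, t) with s·22 + t·7 = r. Each division r_prev = q·r_cur + r_new produces the new row as (previous row) − q·(current row):
  row A: (22, 1, 0)   [1·22 + 0·7 = 22]
  row B: (7, 0, 1)   [0·22 + 1·7 = 7]
  22 = 3·7 + 1   → row C = row A − 3·row B = (1, 1, −3)   [check: 1·22 − 3·7 = 1]
  7 = 7·1 + 0   → remainder 0, stop. gcd = 1 (last nonzero row C).
The gcd is 1, so 7 is invertible mod 22. The last nonzero row gives 1·22 − 3·7 = 1, so t = −3. So 7^(−1) ≡ −3 ≡ 19 (mod 22). Verify: 7 · 19 = 133 ≡ 1 (mod 22). ✓

Final answer: 7^(−1) ≡ 19 (mod 22)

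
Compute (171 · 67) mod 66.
39

Reduce the factors first: 171 ≡ 39, 67 ≡ 1 (mod 66), so 171 · 67 ≡ 39 · 1 (mod 66). 39 · 1 = 39. Dividing by 66: 39 = 0·66 + 39. So (171 · 67) mod 66 = 39.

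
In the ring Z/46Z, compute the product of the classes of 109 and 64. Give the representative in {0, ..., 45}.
Reduce the factors first: 109 ≡ 17, 64 ≡ 18 (mod 46), so 109 · 64 ≡ 17 · 18 (mod 46). 17 · 18 = 306. Dividing by 46: 306 = 6·46 + 30. So (109 · 64) mod 46 = 30.

Final answer: 30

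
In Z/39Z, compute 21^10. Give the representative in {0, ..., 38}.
Use repeated squaring. Binary(10) = 1010. Walk through the bits of the exponent 10 left-to-right: at each bit after the leading one, square the running value, then multiply by 21 if the bit is 1 (always reducing mod 39):
  bit 1 = 1 (leading): start with 21.
  bit 2 = 0: square 21^2 = 441 ≡ 12 (mod 39).
  bit 3 = 1: square 12^2 = 144 ≡ 27; bit is 1, so multiply 27·21 = 567 ≡ 21 (mod 39).
  bit 4 = 0: square 21^2 = 441 ≡ 12 (mod 39).
Final value: 21^10 ≡ 12 (mod 39).

Final answer: 12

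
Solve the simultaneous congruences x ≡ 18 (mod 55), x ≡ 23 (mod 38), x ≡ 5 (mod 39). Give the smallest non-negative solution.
The moduli 55, 38, 39 are pairwise coprime, so by the CRT there is a unique solution mod 55·38·39 = 81510.
Solve by successive substitution. Start with x ≡ 18 (mod 55).
  Combine with x ≡ 23 (mod 38): write x = 18 + 55·t and require 18 + 55·t ≡ 23 (mod 38), i.e. 55·t ≡ 23 − 18 ≡ 5 (mod 38). Since 55^(−1) ≡ 9 (mod 38) (55 ≡ 17 (mod 38)), t ≡ 9·5 ≡ 7 (mod 38). So x ≡ 18 + 55·7 = 403 (mod 2090).
  Combine with x ≡ 5 (mod 39): write x = 403 + 2090·t and require 403 + 2090·t ≡ 5 (mod 39), i.e. 2090·t ≡ 5 − 403 ≡ 31 (mod 39). Since 2090^(−1) ≡ 17 (mod 39) (2090 ≡ 23 (mod 39)), t ≡ 17·31 ≡ 20 (mod 39). So x ≡ 403 + 2090·20 = 42203 (mod 81510).
Unique solution in [0, 81510): x = 42203.

Final answer: x ≡ 42203 (mod 81510); the representative in [0, 81510) is 42203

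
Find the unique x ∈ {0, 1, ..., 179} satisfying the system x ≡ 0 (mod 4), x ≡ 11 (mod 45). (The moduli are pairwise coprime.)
The moduli 4, 45 are pairwise coprime, so by the CRT there is a unique solution mod 4·45 = 180.
Solve by successive substitution. Start with x ≡ 0 (mod 4).
  Combine with x ≡ 11 (mod 45): write x = 4·t and require 4·t ≡ 11 (mod 45). Since 4^(−1) ≡ 34 (mod 45), t ≡ 34·11 ≡ 14 (mod 45). So x ≡ 4·14 = 56 (mod 180).
Unique solution in [0, 180): x = 56.

Final answer: x ≡ 56 (mod 180); the representative in [0, 180) is 56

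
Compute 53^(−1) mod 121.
Apply the extended Euclidean algorithm to (121, 53), tracking rows (r, s, t) with s·121 + t·53 = r. Each division r_prev = q·r_cur + r_new produces the new row as (previous row) − q·(current row):
  row A: (121, 1, 0)   [1·121 + 0·53 = 121]
  row B: (53, 0, 1)   [0·121 + 1·53 = 53]
  121 = 2·53 + 15   → row C = row A − 2·row B = (15, 1, −2)   [check: 1·121 − 2·53 = 15]
  53 = 3·15 + 8   → row D = row B − 3·row C = (8, −3, 7)   [check: −3·121 + 7·53 = 8]
  15 = 1·8 + 7   → row E = row C − 1·row D = (7, 4, −9)   [check: 4·121 − 9·53 = 7]
  8 = 1·7 + 1   → row F = row D − 1·row E = (1, −7, 16)   [check: −7·121 + 16·53 = 1]
  7 = 7·1 + 0   → remainder 0, stop. gcd = 1 (last nonzero row F).
The gcd is 1, so 53 is invertible mod 121. The last nonzero row gives −7·121 + 16·53 = 1, so t = 16. So 53^(−1) ≡ 16 (mod 121). Verify: 53 · 16 = 848 ≡ 1 (mod 121). ✓

Final answer: 53^(−1) ≡ 16 (mod 121)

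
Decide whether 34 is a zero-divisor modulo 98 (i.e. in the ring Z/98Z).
gcd(34, 98) = 2 > 1, so 34 is not a unit in Z/98Z. In Z/nZ every nonzero non-unit is a zero-divisor: explicitly, take b = 98/gcd = 49 ≠ 0 (mod 98); then 34·49 = 1666 = 17·98, i.e. 34·49 ≡ 0 (mod 98). So 34 is a zero-divisor.

Final answer: YES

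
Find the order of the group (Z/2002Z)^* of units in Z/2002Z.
|(Z/2002Z)^*| = 720

(Z/2002Z)^* consists of the classes a with gcd(a, 2002) = 1, so its order is φ(2002). φ is multiplicative, with φ(p^e) = p^e − p^(e−1). Factorise 2002 = 2 · 7 · 11 · 13. Then
  φ(2002) = (2 − 1) · (7 − 1) · (11 − 1) · (13 − 1) = 1 · 6 · 10 · 12 = 720.
Thus |(Z/2002Z)^*| = 720.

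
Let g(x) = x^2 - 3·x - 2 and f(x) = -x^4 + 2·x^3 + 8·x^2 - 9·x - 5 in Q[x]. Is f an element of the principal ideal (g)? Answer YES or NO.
In Q[x] the ideal (g) consists of all multiples of g, so f ∈ (g) iff g | f, i.e. iff the remainder of f on division by g is 0. Divide f by g (g is monic, so eliminate the leading term of the running remainder at each step):
  leading term -x^4: subtract (-x^2)·g(x) = -x^4 + 3·x^3 + 2·x^2, leaving -x^3 + 6·x^2 - 9·x - 5
  leading term -x^3: subtract (-x)·g(x) = -x^3 + 3·x^2 + 2·x, leaving 3·x^2 - 11·x - 5
  leading term 3·x^2: subtract (3)·g(x) = 3·x^2 - 9·x - 6, leaving 1 - 2·x
The remainder r(x) = 1 - 2·x ≠ 0 (and deg r < deg g), so g ∤ f, i.e. f ∉ (g).

Final answer: NO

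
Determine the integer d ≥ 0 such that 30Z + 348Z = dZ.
In the PID Z, (a, b) is generated by gcd(a, b). Compute gcd(348, 30) with the extended Euclidean algorithm, tracking rows (r, s, t) with s·348 + t·30 = r:
  row A: (348, 1, 0)   [1·348 + 0·30 = 348]
  row B: (30, 0, 1)   [0·348 + 1·30 = 30]
  348 = 11·30 + 18   → row C = row A − 11·row B = (18, 1, −11)   [check: 1·348 − 11·30 = 18]
  30 = 1·18 + 12   → row D = row B − 1·row C = (12, −1, 12)   [check: −1·348 + 12·30 = 12]
  18 = 1·12 + 6   → row E = row C − 1·row D = (6, 2, −23)   [check: 2·348 − 23·30 = 6]
  12 = 2·6 + 0   → remainder 0, stop. gcd = 6 (last nonzero row E).
So gcd(30, 348) = 6, with Bézout identity 2·348 − 23·30 = 6. Containment (⊇): the Bézout identity exhibits 6 as an element of (30, 348), giving (6) ⊆ (30, 348). Containment (⊆): since 6 | 30 and 6 | 348 (30 = 6·5, 348 = 6·58), every Z-linear combination of 30 and 348 is divisible by 6, so (30, 348) ⊆ (6). Therefore (30, 348) = (6), d = 6.

Final answer: (30, 348) = (6); d = 6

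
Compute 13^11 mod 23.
Use repeated squaring. Binary(11) = 1011. Walk through the bits of the exponent 11 left-to-right: at each bit after the leading one, square the running value, then multiply by 13 if the bit is 1 (always reducing mod 23):
  bit 1 = 1 (leading): start with 13.
  bit 2 = 0: square 13^2 = 169 ≡ 8 (mod 23).
  bit 3 = 1: square 8^2 = 64 ≡ 18; bit is 1, so multiply 18·13 = 234 ≡ 4 (mod 23).
  bit 4 = 1: square 4^2 = 16; bit is 1, so multiply 16·13 = 208 ≡ 1 (mod 23).
Final value: 13^11 ≡ 1 (mod 23).

Final answer: 1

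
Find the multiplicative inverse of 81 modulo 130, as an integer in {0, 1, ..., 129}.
Apply the extended Euclidean algorithm to (130, 81), tracking rows (r, s, t) with s·130 + t·81 = r. Each division r_prev = q·r_cur + r_new produces the new row as (previous row) − q·(current row):
  row A: (130, 1, 0)   [1·130 + 0·81 = 130]
  row B: (81, 0, 1)   [0·130 + 1·81 = 81]
  130 = 1·81 + 49   → row C = row A − 1·row B = (49, 1, −1)   [check: 1·130 − 1·81 = 49]
  81 = 1·49 + 32   → row D = row B − 1·row C = (32, −1, 2)   [check: −1·130 + 2·81 = 32]
  49 = 1·32 + 17   → row E = row C − 1·row D = (17, 2, −3)   [check: 2·130 − 3·81 = 17]
  32 = 1·17 + 15   → row F = row D − 1·row E = (15, −3, 5)   [check: −3·130 + 5·81 = 15]
  17 = 1·15 + 2   → row G = row E − 1·row F = (2, 5, −8)   [check: 5·130 − 8·81 = 2]
  15 = 7·2 + 1   → row H = row F − 7·row G = (1, −38, 61)   [check: −38·130 + 61·81 = 1]
  2 = 2·1 + 0   → remainder 0, stop. gcd = 1 (last nonzero row H).
The gcd is 1, so 81 is invertible mod 130. The last nonzero row gives −38·130 + 61·81 = 1, so t = 61. So 81^(−1) ≡ 61 (mod 130). Verify: 81 · 61 = 4941 ≡ 1 (mod 130). ✓

Final answer: 81^(−1) ≡ 61 (mod 130)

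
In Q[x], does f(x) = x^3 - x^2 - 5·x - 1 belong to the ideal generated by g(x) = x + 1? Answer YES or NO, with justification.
In Q[x] the ideal (g) consists of all multiples of g, so f ∈ (g) iff g | f, i.e. iff the remainder of f on division by g is 0. Divide f by g (g is monic, so eliminate the leading term of the running remainder at each step):
  leading term x^3: subtract (x^2)·g(x) = x^3 + x^2, leaving -2·x^2 - 5·x - 1
  leading term -2·x^2: subtract (-2·x)·g(x) = -2·x^2 - 2·x, leaving -3·x - 1
  leading term -3·x: subtract (-3)·g(x) = -3·x - 3, leaving 2
The remainder r(x) = 2 ≠ 0 (and deg r < deg g), so g ∤ f, i.e. f ∉ (g).

Final answer: NO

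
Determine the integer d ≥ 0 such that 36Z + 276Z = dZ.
In the PID Z, (a, b) is generated by gcd(a, b). Compute gcd(276, 36) with the extended Euclidean algorithm, tracking rows (r, s, t) with s·276 + t·36 = r:
  row A: (276, 1, 0)   [1·276 + 0·36 = 276]
  row B: (36, 0, 1)   [0·276 + 1·36 = 36]
  276 = 7·36 + 24   → row C = row A − 7·row B = (24, 1, −7)   [check: 1·276 − 7·36 = 24]
  36 = 1·24 + 12   → row D = row B − 1·row C = (12, −1, 8)   [check: −1·276 + 8·36 = 12]
  24 = 2·12 + 0   → remainder 0, stop. gcd = 12 (last nonzero row D).
So gcd(36, 276) = 12, with Bézout identity −1·276 + 8·36 = 12. Containment (⊇): the Bézout identity exhibits 12 as an element of (36, 276), giving (12) ⊆ (36, 276). Containment (⊆): since 12 | 36 and 12 | 276 (36 = 12·3, 276 = 12·23), every Z-linear combination of 36 and 276 is divisible by 12, so (36, 276) ⊆ (12). Therefore (36, 276) = (12), d = 12.

Final answer: (36, 276) = (12); d = 12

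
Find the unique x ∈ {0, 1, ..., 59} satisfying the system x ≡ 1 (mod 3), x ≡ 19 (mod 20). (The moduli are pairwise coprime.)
The moduli 3, 20 are pairwise coprime, so by the CRT there is a unique solution mod 3·20 = 60.
Solve by successive substitution. Start with x ≡ 1 (mod 3).
  Combine with x ≡ 19 (mod 20): write x = 1 + 3·t and require 1 + 3·t ≡ 19 (mod 20), i.e. 3·t ≡ 19 − 1 ≡ 18 (mod 20). Since 3^(−1) ≡ 7 (mod 20), t ≡ 7·18 ≡ 6 (mod 20). So x ≡ 1 + 3·6 = 19 (mod 60).
Unique solution in [0, 60): x = 19.

Final answer: x ≡ 19 (mod 60); the representative in [0, 60) is 19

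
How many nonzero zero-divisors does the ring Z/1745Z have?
In Z/1745Z each nonzero element is either a unit (gcd with 1745 is 1) or a zero-divisor (gcd > 1). The number of units is φ(1745): factorise 1745 = 5 · 349, so φ(1745) = (5 − 1) · (349 − 1) = 4 · 348 = 1392. The nonzero elements number 1745 − 1 = 1744. Hence the nonzero zero-divisors number 1744 − 1392 = 352.

Final answer: Z/1745Z has 352 nonzero zero-divisors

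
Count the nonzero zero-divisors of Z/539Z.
In Z/539Z each nonzero element is either a unit (gcd with 539 is 1) or a zero-divisor (gcd > 1). The number of units is φ(539): factorise 539 = 7^2 · 11, so φ(539) = (7^2 − 7^1) · (11 − 1) = 42 · 10 = 420. The nonzero elements number 539 − 1 = 538. Hence the nonzero zero-divisors number 538 − 420 = 118.

Final answer: Z/539Z has 118 nonzero zero-divisors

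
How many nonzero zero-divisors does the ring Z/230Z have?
In Z/230Z each nonzero element is either a unit (gcd with 230 is 1) or a zero-divisor (gcd > 1). The number of units is φ(230): factorise 230 = 2 · 5 · 23, so φ(230) = (2 − 1) · (5 − 1) · (23 − 1) = 1 · 4 · 22 = 88. The nonzero elements number 230 − 1 = 229. Hence the nonzero zero-divisors number 229 − 88 = 141.

Final answer: Z/230Z has 141 nonzero zero-divisors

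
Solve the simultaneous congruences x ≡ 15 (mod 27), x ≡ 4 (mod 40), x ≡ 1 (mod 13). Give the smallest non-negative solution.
The moduli 27, 40, 13 are pairwise coprime, so by the CRT there is a unique solution mod 27·40·13 = 14040.
Solve by successive substitution. Start with x ≡ 15 (mod 27).
  Combine with x ≡ 4 (mod 40): write x = 15 + 27·t and require 15 + 27·t ≡ 4 (mod 40), i.e. 27·t ≡ 4 − 15 ≡ 29 (mod 40). Since 27^(−1) ≡ 3 (mod 40), t ≡ 3·29 ≡ 7 (mod 40). So x ≡ 15 + 27·7 = 204 (mod 1080).
  Combine with x ≡ 1 (mod 13): write x = 204 + 1080·t and require 204 + 1080·t ≡ 1 (mod 13), i.e. 1080·t ≡ 1 − 204 ≡ 5 (mod 13). Since 1080^(−1) ≡ 1 (mod 13) (1080 ≡ 1 (mod 13)), t ≡ 1·5 ≡ 5 (mod 13). So x ≡ 204 + 1080·5 = 5604 (mod 14040).
Unique solution in [0, 14040): x = 5604.

Final answer: x ≡ 5604 (mod 14040); the representative in [0, 14040) is 5604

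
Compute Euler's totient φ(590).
φ(590) = 232

φ is multiplicative, with φ(p^e) = p^e − p^(e−1). Factorise 590 = 2 · 5 · 59. Then
  φ(590) = (2 − 1) · (5 − 1) · (59 − 1) = 1 · 4 · 58 = 232.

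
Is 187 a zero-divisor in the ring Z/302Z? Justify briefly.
gcd(187, 302) = 1, so 187 is a unit in Z/302Z (it has a multiplicative inverse). A unit cannot be a zero-divisor: if 187·b ≡ 0 then multiplying both sides by 187^(−1) gives b ≡ 0. So 187 is not a zero-divisor.

Final answer: NO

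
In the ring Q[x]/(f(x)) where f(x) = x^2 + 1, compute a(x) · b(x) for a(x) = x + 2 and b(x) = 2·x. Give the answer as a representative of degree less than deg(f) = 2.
a · b ≡ 4·x - 2 (mod f(x))

First multiply in Q[x] without reducing: a · b = 2·x^2 + 4·x. Now divide by f(x) = x^2 + 1, eliminating the leading term at each step:
  leading term 2·x^2: subtract (2)·f(x) = 2·x^2 + 2, leaving 4·x - 2
The degree is now < 2, so this is the remainder. Hence a · b ≡ 4·x - 2 in Q[x]/(f).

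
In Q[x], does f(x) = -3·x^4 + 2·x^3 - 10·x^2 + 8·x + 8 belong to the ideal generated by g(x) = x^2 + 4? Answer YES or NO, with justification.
In Q[x] the ideal (g) consists of all multiples of g, so f ∈ (g) iff g | f, i.e. iff the remainder of f on division by g is 0. Divide f by g (g is monic, so eliminate the leading term of the running remainder at each step):
  leading term -3·x^4: subtract (-3·x^2)·g(x) = -3·x^4 - 12·x^2, leaving 2·x^3 + 2·x^2 + 8·x + 8
  leading term 2·x^3: subtract (2·x)·g(x) = 2·x^3 + 8·x, leaving 2·x^2 + 8
  leading term 2·x^2: subtract (2)·g(x) = 2·x^2 + 8, leaving 0
The remainder is 0, so f(x) = g(x) · h(x) with h(x) = -3·x^2 + 2·x + 2. Hence g | f, i.e. f ∈ (g).

Final answer: YES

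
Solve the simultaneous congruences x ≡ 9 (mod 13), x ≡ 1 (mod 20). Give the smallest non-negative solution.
The moduli 13, 20 are pairwise coprime, so by the CRT there is a unique solution mod 13·20 = 260.
Solve by successive substitution. Start with x ≡ 9 (mod 13).
  Combine with x ≡ 1 (mod 20): write x = 9 + 13·t and require 9 + 13·t ≡ 1 (mod 20), i.e. 13·t ≡ 1 − 9 ≡ 12 (mod 20). Since 13^(−1) ≡ 17 (mod 20), t ≡ 17·12 ≡ 4 (mod 20). So x ≡ 9 + 13·4 = 61 (mod 260).
Unique solution in [0, 260): x = 61.

Final answer: x ≡ 61 (mod 260); the representative in [0, 260) is 61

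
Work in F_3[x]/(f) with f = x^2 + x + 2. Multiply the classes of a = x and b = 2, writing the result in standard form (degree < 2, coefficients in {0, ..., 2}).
Multiply as integer polynomials: a · b = 2·x. Reducing coefficients mod 3: a · b ≡ 2·x. This already has degree < 2, so no reduction by f is needed. Hence a · b ≡ 2·x in F_3[x]/(f).

Final answer: a · b ≡ 2·x (mod f(x))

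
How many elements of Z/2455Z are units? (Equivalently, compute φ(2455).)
An element a ∈ Z/2455Z is a unit iff gcd(a, 2455) = 1, so the number of units is φ(2455). φ is multiplicative, with φ(p^e) = p^e − p^(e−1). Factorise 2455 = 5 · 491. Then
  φ(2455) = (5 − 1) · (491 − 1) = 4 · 490 = 1960.

Final answer: Z/2455Z has φ(2455) = 1960 units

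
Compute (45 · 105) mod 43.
38

Reduce the factors first: 45 ≡ 2, 105 ≡ 19 (mod 43), so 45 · 105 ≡ 2 · 19 (mod 43). 2 · 19 = 38. Dividing by 43: 38 = 0·43 + 38. So (45 · 105) mod 43 = 38.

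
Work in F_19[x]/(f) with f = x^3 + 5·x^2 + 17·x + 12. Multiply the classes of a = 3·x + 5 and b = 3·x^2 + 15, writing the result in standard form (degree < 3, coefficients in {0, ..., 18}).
Multiply as integer polynomials: a · b = 9·x^3 + 15·x^2 + 45·x + 75. Reducing coefficients mod 19: a · b ≡ 9·x^3 + 15·x^2 + 7·x + 18. Now divide by f(x) = x^3 + 5·x^2 + 17·x + 12 in F_19[x], eliminating the leading term at each step:
  leading term 9·x^3: subtract (9)·f(x) = 9·x^3 + 7·x^2 + x + 13, leaving 8·x^2 + 6·x + 5 (coefficients mod 19)
The degree is now < 3, so this is the remainder. Hence a · b ≡ 8·x^2 + 6·x + 5 in F_19[x]/(f).

Final answer: a · b ≡ 8·x^2 + 6·x + 5 (mod f(x))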